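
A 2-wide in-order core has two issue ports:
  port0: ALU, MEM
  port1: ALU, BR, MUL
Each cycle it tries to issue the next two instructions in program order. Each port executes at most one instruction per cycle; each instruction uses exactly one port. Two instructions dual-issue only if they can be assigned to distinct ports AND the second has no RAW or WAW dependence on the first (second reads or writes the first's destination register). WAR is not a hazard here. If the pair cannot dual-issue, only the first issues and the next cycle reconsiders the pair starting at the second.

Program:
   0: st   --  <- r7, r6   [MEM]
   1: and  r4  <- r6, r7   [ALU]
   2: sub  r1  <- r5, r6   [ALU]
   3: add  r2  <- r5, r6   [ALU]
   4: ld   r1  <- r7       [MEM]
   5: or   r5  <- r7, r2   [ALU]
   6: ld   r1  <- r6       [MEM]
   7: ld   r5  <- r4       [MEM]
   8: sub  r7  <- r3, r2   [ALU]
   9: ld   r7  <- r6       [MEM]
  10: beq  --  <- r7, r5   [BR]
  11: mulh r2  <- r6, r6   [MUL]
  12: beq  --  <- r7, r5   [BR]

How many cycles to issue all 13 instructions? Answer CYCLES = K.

CYCLES = 9

#0 head=0: st;and i0&i1 pair
#1 head=2: sub;add i2&i3 pair
#2 head=4: ld;or i4&i5 pair
#3 head=6: ld i6 no-port MEM/MEM
#4 head=7: ld;sub i7&i8 pair
#5 head=9: ld i9 RAW r7
#6 head=10: beq i10 no-port BR/MUL
#7 head=11: mulh i11 no-port MUL/BR
#8 head=12: beq i12 tail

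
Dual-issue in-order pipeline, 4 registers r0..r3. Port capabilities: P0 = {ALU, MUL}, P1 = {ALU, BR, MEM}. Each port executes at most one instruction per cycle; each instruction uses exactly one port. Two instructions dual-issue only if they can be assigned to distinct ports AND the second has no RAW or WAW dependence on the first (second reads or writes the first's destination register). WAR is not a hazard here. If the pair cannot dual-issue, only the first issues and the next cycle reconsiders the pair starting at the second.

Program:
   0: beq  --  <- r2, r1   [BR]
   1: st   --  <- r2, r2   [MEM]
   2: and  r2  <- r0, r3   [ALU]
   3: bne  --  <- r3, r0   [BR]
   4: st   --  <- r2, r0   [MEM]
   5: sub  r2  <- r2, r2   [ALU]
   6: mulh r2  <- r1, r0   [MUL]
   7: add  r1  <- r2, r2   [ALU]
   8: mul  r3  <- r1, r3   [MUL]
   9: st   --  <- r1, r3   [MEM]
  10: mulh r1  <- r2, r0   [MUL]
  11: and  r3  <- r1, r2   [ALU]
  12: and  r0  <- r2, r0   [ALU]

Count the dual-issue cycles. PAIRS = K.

c0: i0 beq.BR  no-port BR/MEM
c1: i1&i2 st.MEM;and.ALU  dual
c2: i3 bne.BR  no-port BR/MEM
c3: i4&i5 st.MEM;sub.ALU  dual
c4: i6 mulh.MUL  RAW r2
c5: i7 add.ALU  RAW r1
c6: i8 mul.MUL  RAW r3
c7: i9&i10 st.MEM;mulh.MUL  dual
c8: i11&i12 and.ALU;and.ALU  dual

PAIRS = 4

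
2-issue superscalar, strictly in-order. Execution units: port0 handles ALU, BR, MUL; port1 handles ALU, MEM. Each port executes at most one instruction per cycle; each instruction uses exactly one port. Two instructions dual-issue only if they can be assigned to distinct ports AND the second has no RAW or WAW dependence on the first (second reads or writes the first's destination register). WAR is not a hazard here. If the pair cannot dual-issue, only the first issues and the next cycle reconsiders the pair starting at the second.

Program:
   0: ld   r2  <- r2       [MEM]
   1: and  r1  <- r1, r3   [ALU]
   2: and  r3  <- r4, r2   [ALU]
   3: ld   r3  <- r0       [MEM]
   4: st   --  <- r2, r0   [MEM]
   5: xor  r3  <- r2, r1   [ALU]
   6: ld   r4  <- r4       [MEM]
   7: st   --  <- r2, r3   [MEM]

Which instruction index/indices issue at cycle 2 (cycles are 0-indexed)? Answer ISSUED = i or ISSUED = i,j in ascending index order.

[0] i0&i1  ld.MEM+and.ALU  -- dual
[1] i2  and.ALU  -- WAW r3
[2] i3  ld.MEM  -- no-port MEM/MEM
[3] i4&i5  st.MEM+xor.ALU  -- dual
[4] i6  ld.MEM  -- no-port MEM/MEM
[5] i7  st.MEM  -- tail

ISSUED = 3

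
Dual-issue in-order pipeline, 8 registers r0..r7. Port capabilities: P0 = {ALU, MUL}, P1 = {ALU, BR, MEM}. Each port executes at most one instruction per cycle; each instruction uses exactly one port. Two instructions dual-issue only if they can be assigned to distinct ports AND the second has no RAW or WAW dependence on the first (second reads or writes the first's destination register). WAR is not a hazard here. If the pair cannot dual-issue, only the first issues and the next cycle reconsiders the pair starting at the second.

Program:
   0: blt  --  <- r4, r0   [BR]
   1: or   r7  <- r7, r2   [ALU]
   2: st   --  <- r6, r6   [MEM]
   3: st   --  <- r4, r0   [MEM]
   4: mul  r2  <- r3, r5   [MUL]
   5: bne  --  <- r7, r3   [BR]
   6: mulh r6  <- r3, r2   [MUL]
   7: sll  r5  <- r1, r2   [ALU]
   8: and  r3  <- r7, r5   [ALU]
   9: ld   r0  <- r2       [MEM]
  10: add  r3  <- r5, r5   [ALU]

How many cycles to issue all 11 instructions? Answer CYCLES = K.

CYCLES = 7

c0: i0+i1 blt or  pair
c1: i2 st  no-port MEM/MEM
c2: i3+i4 st mul  pair
c3: i5+i6 bne mulh  pair
c4: i7 sll  RAW r5
c5: i8+i9 and ld  pair
c6: i10 add  tail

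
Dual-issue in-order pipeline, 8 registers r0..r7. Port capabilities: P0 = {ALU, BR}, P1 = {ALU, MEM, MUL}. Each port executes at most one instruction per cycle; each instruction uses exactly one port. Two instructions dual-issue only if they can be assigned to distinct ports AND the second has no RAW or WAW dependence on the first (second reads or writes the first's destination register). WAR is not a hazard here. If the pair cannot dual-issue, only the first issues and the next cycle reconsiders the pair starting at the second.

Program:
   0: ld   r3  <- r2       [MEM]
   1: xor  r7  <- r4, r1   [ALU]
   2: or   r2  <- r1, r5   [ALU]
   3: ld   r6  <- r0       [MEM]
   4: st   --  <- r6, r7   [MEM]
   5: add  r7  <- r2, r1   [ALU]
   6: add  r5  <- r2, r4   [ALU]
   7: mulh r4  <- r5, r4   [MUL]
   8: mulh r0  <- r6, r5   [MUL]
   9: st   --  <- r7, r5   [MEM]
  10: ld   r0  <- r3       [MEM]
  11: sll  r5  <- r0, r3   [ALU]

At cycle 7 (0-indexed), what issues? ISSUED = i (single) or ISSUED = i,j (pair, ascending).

#0 head=0: ld.MEM xor.ALU i0/i1 pair
#1 head=2: or.ALU ld.MEM i2/i3 pair
#2 head=4: st.MEM add.ALU i4/i5 pair
#3 head=6: add.ALU i6 RAW r5
#4 head=7: mulh.MUL i7 no-port MUL/MUL
#5 head=8: mulh.MUL i8 no-port MUL/MEM
#6 head=9: st.MEM i9 no-port MEM/MEM
#7 head=10: ld.MEM i10 RAW r0
#8 head=11: sll.ALU i11 tail

ISSUED = 10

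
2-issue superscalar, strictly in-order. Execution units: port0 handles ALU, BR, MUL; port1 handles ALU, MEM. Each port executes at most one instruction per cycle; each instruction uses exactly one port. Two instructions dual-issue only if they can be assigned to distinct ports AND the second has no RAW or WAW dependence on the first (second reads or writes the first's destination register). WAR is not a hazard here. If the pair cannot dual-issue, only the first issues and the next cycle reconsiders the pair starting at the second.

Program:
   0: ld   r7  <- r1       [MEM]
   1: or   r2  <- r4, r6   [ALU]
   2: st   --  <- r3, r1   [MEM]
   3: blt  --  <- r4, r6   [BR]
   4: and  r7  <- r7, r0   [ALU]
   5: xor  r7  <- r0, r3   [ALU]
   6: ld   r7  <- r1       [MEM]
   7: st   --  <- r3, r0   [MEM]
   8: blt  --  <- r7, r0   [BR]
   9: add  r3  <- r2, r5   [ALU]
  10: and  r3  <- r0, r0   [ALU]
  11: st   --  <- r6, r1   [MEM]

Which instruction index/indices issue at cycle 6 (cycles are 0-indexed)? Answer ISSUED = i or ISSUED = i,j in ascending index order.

ISSUED = 9

  cy0 -> i0,i1 (ld.MEM/or.ALU) pair
  cy1 -> i2,i3 (st.MEM/blt.BR) pair
  cy2 -> i4 (and.ALU) WAW r7
  cy3 -> i5 (xor.ALU) WAW r7
  cy4 -> i6 (ld.MEM) no-port MEM/MEM
  cy5 -> i7,i8 (st.MEM/blt.BR) pair
  cy6 -> i9 (add.ALU) WAW r3
  cy7 -> i10,i11 (and.ALU/st.MEM) pair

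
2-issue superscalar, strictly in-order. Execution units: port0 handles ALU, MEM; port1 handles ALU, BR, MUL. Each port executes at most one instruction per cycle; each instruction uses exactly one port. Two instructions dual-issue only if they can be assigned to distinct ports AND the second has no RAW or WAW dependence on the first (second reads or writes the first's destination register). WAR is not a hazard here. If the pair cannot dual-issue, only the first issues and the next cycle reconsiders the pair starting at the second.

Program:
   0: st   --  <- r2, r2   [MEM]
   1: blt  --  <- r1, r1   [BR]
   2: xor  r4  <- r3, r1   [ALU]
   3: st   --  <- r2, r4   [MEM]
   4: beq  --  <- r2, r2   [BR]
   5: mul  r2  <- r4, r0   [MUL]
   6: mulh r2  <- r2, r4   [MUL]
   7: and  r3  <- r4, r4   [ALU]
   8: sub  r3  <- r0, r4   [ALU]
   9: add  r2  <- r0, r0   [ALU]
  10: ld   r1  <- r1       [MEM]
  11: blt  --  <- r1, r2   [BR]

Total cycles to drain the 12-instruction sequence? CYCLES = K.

[0] i0,i1  st+blt  -- 2-wide
[1] i2  xor  -- RAW r4
[2] i3,i4  st+beq  -- 2-wide
[3] i5  mul  -- no-port MUL/MUL
[4] i6,i7  mulh+and  -- 2-wide
[5] i8,i9  sub+add  -- 2-wide
[6] i10  ld  -- RAW r1
[7] i11  blt  -- tail

CYCLES = 8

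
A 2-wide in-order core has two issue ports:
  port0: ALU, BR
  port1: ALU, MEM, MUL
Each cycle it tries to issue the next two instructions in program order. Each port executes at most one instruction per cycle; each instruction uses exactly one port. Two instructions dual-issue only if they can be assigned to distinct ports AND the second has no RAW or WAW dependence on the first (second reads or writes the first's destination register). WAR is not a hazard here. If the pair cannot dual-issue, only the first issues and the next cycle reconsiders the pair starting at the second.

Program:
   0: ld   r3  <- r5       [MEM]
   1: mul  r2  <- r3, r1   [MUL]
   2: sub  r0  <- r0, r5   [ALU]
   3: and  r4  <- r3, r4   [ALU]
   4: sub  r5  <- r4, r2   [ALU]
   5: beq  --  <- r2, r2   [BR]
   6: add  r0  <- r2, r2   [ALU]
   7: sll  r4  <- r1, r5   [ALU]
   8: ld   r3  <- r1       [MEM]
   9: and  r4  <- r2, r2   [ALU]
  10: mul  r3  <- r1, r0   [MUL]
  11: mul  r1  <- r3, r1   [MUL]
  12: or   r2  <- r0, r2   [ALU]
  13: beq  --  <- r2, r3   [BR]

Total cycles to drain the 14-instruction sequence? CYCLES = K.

CYCLES = 9

0. ld @i0  | no-port MEM/MUL
1. mul sub @i1,i2  | dual
2. and @i3  | RAW r4
3. sub beq @i4,i5  | dual
4. add sll @i6,i7  | dual
5. ld and @i8,i9  | dual
6. mul @i10  | no-port MUL/MUL
7. mul or @i11,i12  | dual
8. beq @i13  | tail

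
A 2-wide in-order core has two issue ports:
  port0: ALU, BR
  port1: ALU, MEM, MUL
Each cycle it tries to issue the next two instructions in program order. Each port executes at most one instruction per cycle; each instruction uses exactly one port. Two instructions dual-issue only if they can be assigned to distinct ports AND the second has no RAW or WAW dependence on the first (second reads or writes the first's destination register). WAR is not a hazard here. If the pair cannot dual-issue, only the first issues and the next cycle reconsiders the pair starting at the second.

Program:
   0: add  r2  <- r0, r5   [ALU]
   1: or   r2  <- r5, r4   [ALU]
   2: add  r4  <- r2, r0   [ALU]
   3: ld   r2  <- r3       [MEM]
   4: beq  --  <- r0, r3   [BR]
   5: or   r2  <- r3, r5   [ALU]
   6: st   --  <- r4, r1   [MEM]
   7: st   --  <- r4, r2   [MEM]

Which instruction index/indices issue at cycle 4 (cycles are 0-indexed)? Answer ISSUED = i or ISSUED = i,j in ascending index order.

  cy0 -> i0 (add) WAW r2
  cy1 -> i1 (or) RAW r2
  cy2 -> i2+i3 (add+ld) 2-wide
  cy3 -> i4+i5 (beq+or) 2-wide
  cy4 -> i6 (st) no-port MEM/MEM
  cy5 -> i7 (st) tail

ISSUED = 6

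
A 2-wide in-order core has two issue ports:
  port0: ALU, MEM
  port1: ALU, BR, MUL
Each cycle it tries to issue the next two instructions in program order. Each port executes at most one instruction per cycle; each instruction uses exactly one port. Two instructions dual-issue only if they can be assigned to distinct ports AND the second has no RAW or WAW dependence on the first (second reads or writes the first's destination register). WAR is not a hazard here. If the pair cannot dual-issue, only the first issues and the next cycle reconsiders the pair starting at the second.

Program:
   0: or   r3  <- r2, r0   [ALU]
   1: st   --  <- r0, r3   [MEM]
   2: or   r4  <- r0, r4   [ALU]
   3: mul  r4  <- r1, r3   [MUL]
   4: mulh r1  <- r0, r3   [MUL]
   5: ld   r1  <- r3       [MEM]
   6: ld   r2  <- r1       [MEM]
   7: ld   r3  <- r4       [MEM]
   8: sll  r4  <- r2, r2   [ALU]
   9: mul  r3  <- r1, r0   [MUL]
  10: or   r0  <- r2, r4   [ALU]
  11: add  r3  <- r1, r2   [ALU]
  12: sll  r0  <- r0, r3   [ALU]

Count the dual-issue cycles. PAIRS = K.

PAIRS = 3

  cy0 -> i0 (or) RAW r3
  cy1 -> i1,i2 (st/or) dual
  cy2 -> i3 (mul) no-port MUL/MUL
  cy3 -> i4 (mulh) WAW r1
  cy4 -> i5 (ld) no-port MEM/MEM
  cy5 -> i6 (ld) no-port MEM/MEM
  cy6 -> i7,i8 (ld/sll) dual
  cy7 -> i9,i10 (mul/or) dual
  cy8 -> i11 (add) RAW r3
  cy9 -> i12 (sll) tail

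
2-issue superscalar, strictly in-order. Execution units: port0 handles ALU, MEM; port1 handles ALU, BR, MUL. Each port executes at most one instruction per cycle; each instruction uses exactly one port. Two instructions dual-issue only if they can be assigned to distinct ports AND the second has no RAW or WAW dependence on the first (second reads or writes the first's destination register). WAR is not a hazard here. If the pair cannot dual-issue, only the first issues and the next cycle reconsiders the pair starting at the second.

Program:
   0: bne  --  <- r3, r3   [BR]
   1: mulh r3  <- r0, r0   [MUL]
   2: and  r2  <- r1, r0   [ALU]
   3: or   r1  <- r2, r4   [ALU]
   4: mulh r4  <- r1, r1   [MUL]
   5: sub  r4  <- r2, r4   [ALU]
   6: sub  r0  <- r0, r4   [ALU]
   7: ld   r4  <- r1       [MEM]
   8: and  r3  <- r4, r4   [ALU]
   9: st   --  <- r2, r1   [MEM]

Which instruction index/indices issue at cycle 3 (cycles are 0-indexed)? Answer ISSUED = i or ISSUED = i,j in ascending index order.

  cy0 -> i0 (bne) no-port BR/MUL
  cy1 -> i1,i2 (mulh/and) dual
  cy2 -> i3 (or) RAW r1
  cy3 -> i4 (mulh) RAW+WAW r4
  cy4 -> i5 (sub) RAW r4
  cy5 -> i6,i7 (sub/ld) dual
  cy6 -> i8,i9 (and/st) dual

ISSUED = 4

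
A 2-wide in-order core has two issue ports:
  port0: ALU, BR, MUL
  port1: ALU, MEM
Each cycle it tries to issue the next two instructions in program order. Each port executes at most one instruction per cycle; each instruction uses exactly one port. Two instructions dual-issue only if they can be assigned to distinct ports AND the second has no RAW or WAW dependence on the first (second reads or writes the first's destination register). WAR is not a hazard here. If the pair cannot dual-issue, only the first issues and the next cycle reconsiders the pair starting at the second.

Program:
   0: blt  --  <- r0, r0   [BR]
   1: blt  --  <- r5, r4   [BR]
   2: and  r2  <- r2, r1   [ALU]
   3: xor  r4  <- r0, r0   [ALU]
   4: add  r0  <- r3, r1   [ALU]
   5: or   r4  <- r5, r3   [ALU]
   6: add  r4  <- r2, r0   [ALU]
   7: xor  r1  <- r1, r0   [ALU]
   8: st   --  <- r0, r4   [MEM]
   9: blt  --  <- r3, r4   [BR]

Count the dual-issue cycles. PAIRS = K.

PAIRS = 4

0. blt.BR @i0  | no-port BR/BR
1. blt.BR/and.ALU @i1/i2  | dual
2. xor.ALU/add.ALU @i3/i4  | dual
3. or.ALU @i5  | WAW r4
4. add.ALU/xor.ALU @i6/i7  | dual
5. st.MEM/blt.BR @i8/i9  | dual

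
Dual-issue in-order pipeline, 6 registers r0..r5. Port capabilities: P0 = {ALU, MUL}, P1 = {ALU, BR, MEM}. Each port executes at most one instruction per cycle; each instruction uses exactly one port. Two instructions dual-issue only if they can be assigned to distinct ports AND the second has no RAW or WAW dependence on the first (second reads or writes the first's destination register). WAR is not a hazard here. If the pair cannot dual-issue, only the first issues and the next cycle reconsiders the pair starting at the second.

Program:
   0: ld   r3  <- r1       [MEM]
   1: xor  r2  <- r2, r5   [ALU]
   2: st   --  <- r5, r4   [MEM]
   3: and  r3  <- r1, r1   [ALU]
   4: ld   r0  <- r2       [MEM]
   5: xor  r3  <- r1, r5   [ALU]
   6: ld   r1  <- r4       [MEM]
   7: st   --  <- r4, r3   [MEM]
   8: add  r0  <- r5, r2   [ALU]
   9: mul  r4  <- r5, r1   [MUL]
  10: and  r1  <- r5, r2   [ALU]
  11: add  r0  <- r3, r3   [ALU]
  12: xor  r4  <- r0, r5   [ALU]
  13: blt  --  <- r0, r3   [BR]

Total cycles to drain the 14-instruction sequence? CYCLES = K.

CYCLES = 8

0. ld;xor @i0&i1  | dual
1. st;and @i2&i3  | dual
2. ld;xor @i4&i5  | dual
3. ld @i6  | no-port MEM/MEM
4. st;add @i7&i8  | dual
5. mul;and @i9&i10  | dual
6. add @i11  | RAW r0
7. xor;blt @i12&i13  | dual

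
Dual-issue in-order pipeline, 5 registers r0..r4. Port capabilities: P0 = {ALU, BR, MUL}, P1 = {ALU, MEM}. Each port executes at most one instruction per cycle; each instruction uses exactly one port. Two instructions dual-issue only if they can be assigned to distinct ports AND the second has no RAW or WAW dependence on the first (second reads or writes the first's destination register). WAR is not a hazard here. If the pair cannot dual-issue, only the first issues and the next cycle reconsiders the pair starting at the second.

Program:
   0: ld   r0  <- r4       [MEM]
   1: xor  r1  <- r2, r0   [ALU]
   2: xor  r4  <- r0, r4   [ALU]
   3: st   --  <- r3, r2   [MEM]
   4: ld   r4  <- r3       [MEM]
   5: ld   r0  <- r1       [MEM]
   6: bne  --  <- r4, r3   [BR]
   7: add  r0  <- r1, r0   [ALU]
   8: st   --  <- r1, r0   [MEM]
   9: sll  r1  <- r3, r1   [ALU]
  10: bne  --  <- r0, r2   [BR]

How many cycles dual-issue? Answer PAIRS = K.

#0 head=0: ld i0 RAW r0
#1 head=1: xor/xor i1,i2 2-wide
#2 head=3: st i3 no-port MEM/MEM
#3 head=4: ld i4 no-port MEM/MEM
#4 head=5: ld/bne i5,i6 2-wide
#5 head=7: add i7 RAW r0
#6 head=8: st/sll i8,i9 2-wide
#7 head=10: bne i10 tail

PAIRS = 3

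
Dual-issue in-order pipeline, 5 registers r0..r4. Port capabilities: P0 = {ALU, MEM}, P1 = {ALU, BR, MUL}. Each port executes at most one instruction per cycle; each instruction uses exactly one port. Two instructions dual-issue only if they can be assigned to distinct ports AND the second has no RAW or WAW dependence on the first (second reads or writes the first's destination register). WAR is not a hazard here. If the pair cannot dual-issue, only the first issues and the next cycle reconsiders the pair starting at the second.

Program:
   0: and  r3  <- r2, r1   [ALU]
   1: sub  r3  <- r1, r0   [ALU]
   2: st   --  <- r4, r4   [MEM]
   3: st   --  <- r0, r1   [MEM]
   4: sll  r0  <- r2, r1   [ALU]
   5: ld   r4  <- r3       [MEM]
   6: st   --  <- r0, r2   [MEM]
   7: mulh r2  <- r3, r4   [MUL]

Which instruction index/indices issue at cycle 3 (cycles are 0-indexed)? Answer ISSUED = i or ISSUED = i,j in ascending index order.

ISSUED = 5

t=0 i0:and.ALU ; WAW r3
t=1 i1/i2:sub.ALU;st.MEM ; 2-wide
t=2 i3/i4:st.MEM;sll.ALU ; 2-wide
t=3 i5:ld.MEM ; no-port MEM/MEM
t=4 i6/i7:st.MEM;mulh.MUL ; 2-wide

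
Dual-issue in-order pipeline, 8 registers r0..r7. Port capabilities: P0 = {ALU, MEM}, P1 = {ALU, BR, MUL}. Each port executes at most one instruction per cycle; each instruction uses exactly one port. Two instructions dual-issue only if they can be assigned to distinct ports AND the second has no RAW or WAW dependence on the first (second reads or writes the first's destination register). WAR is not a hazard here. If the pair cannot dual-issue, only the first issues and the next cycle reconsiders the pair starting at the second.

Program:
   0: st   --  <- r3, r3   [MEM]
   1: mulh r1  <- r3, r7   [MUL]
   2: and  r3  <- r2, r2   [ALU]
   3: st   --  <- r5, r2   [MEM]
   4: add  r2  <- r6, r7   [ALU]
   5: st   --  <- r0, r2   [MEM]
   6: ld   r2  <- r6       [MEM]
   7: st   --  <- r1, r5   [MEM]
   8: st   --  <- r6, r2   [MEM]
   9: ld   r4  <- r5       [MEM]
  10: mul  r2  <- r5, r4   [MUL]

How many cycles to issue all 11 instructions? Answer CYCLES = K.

t=0 i0+i1:st/mulh ; 2-wide
t=1 i2+i3:and/st ; 2-wide
t=2 i4:add ; RAW r2
t=3 i5:st ; no-port MEM/MEM
t=4 i6:ld ; no-port MEM/MEM
t=5 i7:st ; no-port MEM/MEM
t=6 i8:st ; no-port MEM/MEM
t=7 i9:ld ; RAW r4
t=8 i10:mul ; tail

CYCLES = 9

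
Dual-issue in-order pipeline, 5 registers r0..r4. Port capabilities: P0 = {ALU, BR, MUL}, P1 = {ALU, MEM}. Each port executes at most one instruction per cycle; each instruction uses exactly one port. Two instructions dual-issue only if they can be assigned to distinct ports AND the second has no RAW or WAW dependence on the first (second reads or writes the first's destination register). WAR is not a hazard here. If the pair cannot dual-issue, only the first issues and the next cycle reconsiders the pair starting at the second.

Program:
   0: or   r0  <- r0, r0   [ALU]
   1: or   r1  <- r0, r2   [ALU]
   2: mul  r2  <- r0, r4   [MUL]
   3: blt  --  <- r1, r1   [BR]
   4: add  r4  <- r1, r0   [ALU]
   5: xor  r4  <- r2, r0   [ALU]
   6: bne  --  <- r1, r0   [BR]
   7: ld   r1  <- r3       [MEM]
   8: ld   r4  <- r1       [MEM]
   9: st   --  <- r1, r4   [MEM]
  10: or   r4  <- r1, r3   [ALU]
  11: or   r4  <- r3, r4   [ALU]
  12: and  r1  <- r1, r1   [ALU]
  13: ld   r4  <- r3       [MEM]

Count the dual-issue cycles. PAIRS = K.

  cy0 -> i0 (or.ALU) RAW r0
  cy1 -> i1/i2 (or.ALU;mul.MUL) pair
  cy2 -> i3/i4 (blt.BR;add.ALU) pair
  cy3 -> i5/i6 (xor.ALU;bne.BR) pair
  cy4 -> i7 (ld.MEM) no-port MEM/MEM
  cy5 -> i8 (ld.MEM) no-port MEM/MEM
  cy6 -> i9/i10 (st.MEM;or.ALU) pair
  cy7 -> i11/i12 (or.ALU;and.ALU) pair
  cy8 -> i13 (ld.MEM) tail

PAIRS = 5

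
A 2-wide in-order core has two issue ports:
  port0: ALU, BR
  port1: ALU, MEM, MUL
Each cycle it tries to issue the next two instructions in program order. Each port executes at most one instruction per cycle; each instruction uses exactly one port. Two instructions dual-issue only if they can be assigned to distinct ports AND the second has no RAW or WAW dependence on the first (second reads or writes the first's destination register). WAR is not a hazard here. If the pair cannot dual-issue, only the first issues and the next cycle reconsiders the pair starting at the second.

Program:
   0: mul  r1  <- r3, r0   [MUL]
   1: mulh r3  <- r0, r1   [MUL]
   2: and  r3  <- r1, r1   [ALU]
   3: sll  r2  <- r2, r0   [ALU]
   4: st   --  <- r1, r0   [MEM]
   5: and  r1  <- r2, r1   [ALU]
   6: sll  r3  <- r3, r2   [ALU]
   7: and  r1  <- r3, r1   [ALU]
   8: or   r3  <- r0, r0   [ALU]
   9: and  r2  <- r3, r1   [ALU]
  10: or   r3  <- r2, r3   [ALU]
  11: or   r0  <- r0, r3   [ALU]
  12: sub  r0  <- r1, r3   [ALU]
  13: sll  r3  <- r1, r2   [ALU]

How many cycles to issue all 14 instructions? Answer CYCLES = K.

t=0 i0:mul ; no-port MUL/MUL
t=1 i1:mulh ; WAW r3
t=2 i2&i3:and sll ; dual
t=3 i4&i5:st and ; dual
t=4 i6:sll ; RAW r3
t=5 i7&i8:and or ; dual
t=6 i9:and ; RAW r2
t=7 i10:or ; RAW r3
t=8 i11:or ; WAW r0
t=9 i12&i13:sub sll ; dual

CYCLES = 10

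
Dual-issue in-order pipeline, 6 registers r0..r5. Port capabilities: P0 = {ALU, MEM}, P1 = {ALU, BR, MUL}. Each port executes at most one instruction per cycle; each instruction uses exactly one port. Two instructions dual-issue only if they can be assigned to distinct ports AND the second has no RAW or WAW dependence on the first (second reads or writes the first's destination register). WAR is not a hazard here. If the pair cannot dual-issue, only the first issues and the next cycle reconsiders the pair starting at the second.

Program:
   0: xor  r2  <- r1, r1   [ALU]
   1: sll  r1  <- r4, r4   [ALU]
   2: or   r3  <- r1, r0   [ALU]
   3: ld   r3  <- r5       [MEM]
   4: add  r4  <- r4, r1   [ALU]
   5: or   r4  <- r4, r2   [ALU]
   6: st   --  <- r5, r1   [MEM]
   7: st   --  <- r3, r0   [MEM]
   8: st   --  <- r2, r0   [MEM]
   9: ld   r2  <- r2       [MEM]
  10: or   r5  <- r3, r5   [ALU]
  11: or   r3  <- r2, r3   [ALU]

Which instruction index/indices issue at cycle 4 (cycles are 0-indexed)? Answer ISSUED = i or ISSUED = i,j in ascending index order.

0. xor.ALU sll.ALU @i0/i1  | 2-wide
1. or.ALU @i2  | WAW r3
2. ld.MEM add.ALU @i3/i4  | 2-wide
3. or.ALU st.MEM @i5/i6  | 2-wide
4. st.MEM @i7  | no-port MEM/MEM
5. st.MEM @i8  | no-port MEM/MEM
6. ld.MEM or.ALU @i9/i10  | 2-wide
7. or.ALU @i11  | tail

ISSUED = 7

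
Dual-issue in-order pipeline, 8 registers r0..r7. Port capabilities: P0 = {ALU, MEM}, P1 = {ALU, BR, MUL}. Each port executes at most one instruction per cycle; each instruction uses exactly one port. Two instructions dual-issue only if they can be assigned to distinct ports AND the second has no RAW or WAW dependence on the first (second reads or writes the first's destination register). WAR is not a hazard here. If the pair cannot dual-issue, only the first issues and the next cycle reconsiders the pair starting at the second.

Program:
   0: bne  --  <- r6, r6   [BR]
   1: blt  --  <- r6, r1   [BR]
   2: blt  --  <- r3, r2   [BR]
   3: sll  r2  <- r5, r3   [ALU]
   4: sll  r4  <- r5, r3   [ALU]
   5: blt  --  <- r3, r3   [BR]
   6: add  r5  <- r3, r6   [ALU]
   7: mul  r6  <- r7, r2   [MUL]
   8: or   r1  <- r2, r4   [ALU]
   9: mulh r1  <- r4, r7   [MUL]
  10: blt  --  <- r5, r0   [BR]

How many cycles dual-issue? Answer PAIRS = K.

PAIRS = 3

  cy0 -> i0 (bne) no-port BR/BR
  cy1 -> i1 (blt) no-port BR/BR
  cy2 -> i2,i3 (blt;sll) 2-wide
  cy3 -> i4,i5 (sll;blt) 2-wide
  cy4 -> i6,i7 (add;mul) 2-wide
  cy5 -> i8 (or) WAW r1
  cy6 -> i9 (mulh) no-port MUL/BR
  cy7 -> i10 (blt) tail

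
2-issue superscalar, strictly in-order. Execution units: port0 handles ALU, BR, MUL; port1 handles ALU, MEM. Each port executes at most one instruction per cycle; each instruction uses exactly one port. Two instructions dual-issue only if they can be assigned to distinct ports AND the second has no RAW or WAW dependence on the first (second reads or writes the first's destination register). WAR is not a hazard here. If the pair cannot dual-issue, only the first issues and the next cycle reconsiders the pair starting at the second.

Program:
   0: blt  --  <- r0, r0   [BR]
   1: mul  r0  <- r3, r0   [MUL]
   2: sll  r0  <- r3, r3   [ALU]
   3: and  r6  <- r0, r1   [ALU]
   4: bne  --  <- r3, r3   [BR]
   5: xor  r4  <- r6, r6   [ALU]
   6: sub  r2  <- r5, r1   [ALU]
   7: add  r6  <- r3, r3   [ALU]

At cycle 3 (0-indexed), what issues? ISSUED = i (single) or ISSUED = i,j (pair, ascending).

  cy0 -> i0 (blt) no-port BR/MUL
  cy1 -> i1 (mul) WAW r0
  cy2 -> i2 (sll) RAW r0
  cy3 -> i3&i4 (and bne) dual
  cy4 -> i5&i6 (xor sub) dual
  cy5 -> i7 (add) tail

ISSUED = 3,4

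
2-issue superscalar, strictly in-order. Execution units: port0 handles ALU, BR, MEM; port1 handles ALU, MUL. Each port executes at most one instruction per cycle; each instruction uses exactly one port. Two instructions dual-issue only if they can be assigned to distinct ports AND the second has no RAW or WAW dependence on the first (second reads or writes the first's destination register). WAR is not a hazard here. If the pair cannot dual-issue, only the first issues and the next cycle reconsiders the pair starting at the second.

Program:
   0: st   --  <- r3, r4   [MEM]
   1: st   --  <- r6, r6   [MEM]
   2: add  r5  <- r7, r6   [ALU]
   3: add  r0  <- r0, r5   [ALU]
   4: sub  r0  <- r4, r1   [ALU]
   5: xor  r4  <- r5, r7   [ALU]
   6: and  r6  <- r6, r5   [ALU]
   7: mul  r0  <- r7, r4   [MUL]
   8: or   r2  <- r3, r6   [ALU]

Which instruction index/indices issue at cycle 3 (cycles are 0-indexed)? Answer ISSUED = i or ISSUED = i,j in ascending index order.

  cy0 -> i0 (st.MEM) no-port MEM/MEM
  cy1 -> i1,i2 (st.MEM;add.ALU) pair
  cy2 -> i3 (add.ALU) WAW r0
  cy3 -> i4,i5 (sub.ALU;xor.ALU) pair
  cy4 -> i6,i7 (and.ALU;mul.MUL) pair
  cy5 -> i8 (or.ALU) tail

ISSUED = 4,5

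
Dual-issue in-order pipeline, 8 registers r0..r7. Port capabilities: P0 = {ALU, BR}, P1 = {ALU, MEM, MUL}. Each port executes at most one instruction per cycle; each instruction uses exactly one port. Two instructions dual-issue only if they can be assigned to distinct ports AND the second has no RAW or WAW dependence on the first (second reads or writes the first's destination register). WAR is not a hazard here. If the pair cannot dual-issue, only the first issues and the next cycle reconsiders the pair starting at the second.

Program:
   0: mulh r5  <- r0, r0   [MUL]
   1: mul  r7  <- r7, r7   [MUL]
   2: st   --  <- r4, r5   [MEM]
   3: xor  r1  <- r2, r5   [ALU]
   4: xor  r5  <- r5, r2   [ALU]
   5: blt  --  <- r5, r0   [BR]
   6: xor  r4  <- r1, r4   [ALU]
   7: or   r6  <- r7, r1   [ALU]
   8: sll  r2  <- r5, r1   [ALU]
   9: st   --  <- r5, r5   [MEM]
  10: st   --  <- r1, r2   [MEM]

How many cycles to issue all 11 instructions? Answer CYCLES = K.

CYCLES = 8

0. mulh @i0  | no-port MUL/MUL
1. mul @i1  | no-port MUL/MEM
2. st+xor @i2+i3  | dual
3. xor @i4  | RAW r5
4. blt+xor @i5+i6  | dual
5. or+sll @i7+i8  | dual
6. st @i9  | no-port MEM/MEM
7. st @i10  | tail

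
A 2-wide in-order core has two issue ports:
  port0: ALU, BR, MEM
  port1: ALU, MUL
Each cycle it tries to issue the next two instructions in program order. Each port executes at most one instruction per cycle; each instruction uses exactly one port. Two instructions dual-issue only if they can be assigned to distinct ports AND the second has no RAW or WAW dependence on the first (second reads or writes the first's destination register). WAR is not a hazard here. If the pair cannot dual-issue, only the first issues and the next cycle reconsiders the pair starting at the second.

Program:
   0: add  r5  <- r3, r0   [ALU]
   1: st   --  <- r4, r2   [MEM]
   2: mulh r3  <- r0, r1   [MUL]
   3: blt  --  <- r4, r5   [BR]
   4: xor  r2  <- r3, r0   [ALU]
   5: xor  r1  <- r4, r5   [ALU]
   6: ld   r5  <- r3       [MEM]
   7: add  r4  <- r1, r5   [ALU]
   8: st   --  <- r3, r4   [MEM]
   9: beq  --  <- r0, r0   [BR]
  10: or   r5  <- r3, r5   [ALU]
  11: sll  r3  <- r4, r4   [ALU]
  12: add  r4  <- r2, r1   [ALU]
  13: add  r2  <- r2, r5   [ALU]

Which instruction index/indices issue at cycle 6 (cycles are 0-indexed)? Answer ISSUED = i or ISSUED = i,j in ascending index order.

ISSUED = 9,10

  cy0 -> i0+i1 (add.ALU/st.MEM) pair
  cy1 -> i2+i3 (mulh.MUL/blt.BR) pair
  cy2 -> i4+i5 (xor.ALU/xor.ALU) pair
  cy3 -> i6 (ld.MEM) RAW r5
  cy4 -> i7 (add.ALU) RAW r4
  cy5 -> i8 (st.MEM) no-port MEM/BR
  cy6 -> i9+i10 (beq.BR/or.ALU) pair
  cy7 -> i11+i12 (sll.ALU/add.ALU) pair
  cy8 -> i13 (add.ALU) tail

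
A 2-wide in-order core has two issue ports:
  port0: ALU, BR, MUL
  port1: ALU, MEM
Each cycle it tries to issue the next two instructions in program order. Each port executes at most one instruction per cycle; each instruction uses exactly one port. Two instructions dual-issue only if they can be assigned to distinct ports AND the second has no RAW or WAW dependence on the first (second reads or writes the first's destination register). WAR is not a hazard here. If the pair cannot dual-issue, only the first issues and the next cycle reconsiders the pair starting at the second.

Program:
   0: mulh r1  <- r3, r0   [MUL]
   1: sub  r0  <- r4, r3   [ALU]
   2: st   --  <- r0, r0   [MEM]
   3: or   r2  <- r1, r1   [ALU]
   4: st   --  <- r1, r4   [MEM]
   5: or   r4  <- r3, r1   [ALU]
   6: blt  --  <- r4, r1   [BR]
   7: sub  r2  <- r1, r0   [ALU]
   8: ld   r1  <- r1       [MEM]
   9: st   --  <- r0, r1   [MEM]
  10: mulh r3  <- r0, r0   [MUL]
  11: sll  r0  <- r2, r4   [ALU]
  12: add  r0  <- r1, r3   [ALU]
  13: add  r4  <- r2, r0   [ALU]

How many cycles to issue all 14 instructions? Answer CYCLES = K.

CYCLES = 9

t=0 i0&i1:mulh.MUL;sub.ALU ; pair
t=1 i2&i3:st.MEM;or.ALU ; pair
t=2 i4&i5:st.MEM;or.ALU ; pair
t=3 i6&i7:blt.BR;sub.ALU ; pair
t=4 i8:ld.MEM ; no-port MEM/MEM
t=5 i9&i10:st.MEM;mulh.MUL ; pair
t=6 i11:sll.ALU ; WAW r0
t=7 i12:add.ALU ; RAW r0
t=8 i13:add.ALU ; tail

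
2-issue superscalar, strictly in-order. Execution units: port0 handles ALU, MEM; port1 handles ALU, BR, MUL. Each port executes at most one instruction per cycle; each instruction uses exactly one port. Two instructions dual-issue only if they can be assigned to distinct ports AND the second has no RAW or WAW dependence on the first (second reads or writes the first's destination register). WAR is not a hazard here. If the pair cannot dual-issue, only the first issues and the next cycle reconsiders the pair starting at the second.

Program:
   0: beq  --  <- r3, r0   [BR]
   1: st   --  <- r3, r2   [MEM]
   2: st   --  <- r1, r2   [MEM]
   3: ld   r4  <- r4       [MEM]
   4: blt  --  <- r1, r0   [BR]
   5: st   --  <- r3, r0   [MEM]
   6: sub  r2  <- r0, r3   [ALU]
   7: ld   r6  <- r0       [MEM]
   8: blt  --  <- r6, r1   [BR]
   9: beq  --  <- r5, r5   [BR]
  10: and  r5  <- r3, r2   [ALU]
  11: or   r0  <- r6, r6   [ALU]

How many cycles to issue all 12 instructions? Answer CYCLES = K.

CYCLES = 8

0. beq.BR st.MEM @i0+i1  | pair
1. st.MEM @i2  | no-port MEM/MEM
2. ld.MEM blt.BR @i3+i4  | pair
3. st.MEM sub.ALU @i5+i6  | pair
4. ld.MEM @i7  | RAW r6
5. blt.BR @i8  | no-port BR/BR
6. beq.BR and.ALU @i9+i10  | pair
7. or.ALU @i11  | tail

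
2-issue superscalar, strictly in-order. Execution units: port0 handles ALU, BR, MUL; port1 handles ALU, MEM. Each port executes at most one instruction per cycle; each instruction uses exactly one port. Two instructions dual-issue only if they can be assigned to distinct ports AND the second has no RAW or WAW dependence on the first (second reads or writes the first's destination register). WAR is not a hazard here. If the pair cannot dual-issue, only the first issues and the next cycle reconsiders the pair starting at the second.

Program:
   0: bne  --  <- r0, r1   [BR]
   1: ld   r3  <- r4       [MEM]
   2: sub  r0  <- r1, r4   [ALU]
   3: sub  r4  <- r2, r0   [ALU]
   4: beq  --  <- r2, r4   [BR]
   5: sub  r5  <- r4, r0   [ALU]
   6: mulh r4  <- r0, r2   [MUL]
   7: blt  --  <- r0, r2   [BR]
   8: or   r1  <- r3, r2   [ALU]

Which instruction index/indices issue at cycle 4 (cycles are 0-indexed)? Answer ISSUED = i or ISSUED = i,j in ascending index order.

ISSUED = 6

  cy0 -> i0,i1 (bne;ld) pair
  cy1 -> i2 (sub) RAW r0
  cy2 -> i3 (sub) RAW r4
  cy3 -> i4,i5 (beq;sub) pair
  cy4 -> i6 (mulh) no-port MUL/BR
  cy5 -> i7,i8 (blt;or) pair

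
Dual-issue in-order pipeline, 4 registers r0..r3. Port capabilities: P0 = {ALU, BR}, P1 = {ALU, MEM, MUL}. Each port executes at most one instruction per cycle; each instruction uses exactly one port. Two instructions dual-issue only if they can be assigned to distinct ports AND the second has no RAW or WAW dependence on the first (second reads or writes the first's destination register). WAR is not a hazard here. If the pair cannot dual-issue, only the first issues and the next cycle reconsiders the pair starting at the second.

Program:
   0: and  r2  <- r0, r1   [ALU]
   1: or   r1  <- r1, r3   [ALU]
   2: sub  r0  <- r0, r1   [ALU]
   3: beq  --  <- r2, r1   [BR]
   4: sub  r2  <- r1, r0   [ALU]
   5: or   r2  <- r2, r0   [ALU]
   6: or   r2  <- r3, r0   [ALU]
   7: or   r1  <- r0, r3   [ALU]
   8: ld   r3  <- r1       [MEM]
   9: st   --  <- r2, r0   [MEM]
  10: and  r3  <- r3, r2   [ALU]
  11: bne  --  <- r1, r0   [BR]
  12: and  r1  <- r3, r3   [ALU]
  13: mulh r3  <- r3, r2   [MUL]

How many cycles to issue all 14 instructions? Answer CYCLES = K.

CYCLES = 9

#0 head=0: and+or i0/i1 pair
#1 head=2: sub+beq i2/i3 pair
#2 head=4: sub i4 RAW+WAW r2
#3 head=5: or i5 WAW r2
#4 head=6: or+or i6/i7 pair
#5 head=8: ld i8 no-port MEM/MEM
#6 head=9: st+and i9/i10 pair
#7 head=11: bne+and i11/i12 pair
#8 head=13: mulh i13 tail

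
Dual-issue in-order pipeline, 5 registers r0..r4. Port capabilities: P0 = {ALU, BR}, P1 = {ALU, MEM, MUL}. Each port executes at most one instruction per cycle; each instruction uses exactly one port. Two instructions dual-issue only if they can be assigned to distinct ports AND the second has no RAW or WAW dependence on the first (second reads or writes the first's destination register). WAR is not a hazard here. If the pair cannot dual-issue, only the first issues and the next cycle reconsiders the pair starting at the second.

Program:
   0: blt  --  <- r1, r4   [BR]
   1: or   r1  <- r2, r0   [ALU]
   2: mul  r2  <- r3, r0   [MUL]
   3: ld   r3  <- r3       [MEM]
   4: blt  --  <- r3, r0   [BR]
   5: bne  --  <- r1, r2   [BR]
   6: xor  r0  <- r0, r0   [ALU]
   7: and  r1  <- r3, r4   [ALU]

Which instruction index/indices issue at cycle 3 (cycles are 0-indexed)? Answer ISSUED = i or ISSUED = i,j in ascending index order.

0. blt+or @i0,i1  | pair
1. mul @i2  | no-port MUL/MEM
2. ld @i3  | RAW r3
3. blt @i4  | no-port BR/BR
4. bne+xor @i5,i6  | pair
5. and @i7  | tail

ISSUED = 4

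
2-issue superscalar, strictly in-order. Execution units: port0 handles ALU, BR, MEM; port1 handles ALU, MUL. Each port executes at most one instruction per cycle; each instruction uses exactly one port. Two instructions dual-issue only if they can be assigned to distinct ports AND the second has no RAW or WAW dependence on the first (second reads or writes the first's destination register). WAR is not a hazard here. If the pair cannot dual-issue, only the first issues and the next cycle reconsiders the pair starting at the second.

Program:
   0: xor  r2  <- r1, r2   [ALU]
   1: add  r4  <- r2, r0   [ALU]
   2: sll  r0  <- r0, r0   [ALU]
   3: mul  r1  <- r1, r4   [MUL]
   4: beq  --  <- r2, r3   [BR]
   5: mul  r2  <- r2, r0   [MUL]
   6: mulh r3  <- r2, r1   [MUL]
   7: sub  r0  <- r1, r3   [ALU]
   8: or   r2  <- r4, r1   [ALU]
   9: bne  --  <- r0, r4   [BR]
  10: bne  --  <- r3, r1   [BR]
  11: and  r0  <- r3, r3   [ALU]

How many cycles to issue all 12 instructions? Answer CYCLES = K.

0. xor.ALU @i0  | RAW r2
1. add.ALU;sll.ALU @i1,i2  | pair
2. mul.MUL;beq.BR @i3,i4  | pair
3. mul.MUL @i5  | no-port MUL/MUL
4. mulh.MUL @i6  | RAW r3
5. sub.ALU;or.ALU @i7,i8  | pair
6. bne.BR @i9  | no-port BR/BR
7. bne.BR;and.ALU @i10,i11  | pair

CYCLES = 8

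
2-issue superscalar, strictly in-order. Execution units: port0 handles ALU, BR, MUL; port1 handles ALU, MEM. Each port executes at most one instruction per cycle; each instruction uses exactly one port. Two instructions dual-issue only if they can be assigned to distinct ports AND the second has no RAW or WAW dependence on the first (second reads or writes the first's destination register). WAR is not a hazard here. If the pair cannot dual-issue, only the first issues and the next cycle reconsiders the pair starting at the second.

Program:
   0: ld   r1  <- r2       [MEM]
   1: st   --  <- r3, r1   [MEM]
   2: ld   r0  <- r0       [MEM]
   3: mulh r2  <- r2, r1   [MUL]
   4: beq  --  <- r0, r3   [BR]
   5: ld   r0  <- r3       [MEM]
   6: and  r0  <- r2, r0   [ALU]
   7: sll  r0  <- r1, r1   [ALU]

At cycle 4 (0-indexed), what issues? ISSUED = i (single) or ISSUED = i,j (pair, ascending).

ISSUED = 6

  cy0 -> i0 (ld) no-port MEM/MEM
  cy1 -> i1 (st) no-port MEM/MEM
  cy2 -> i2,i3 (ld;mulh) pair
  cy3 -> i4,i5 (beq;ld) pair
  cy4 -> i6 (and) WAW r0
  cy5 -> i7 (sll) tail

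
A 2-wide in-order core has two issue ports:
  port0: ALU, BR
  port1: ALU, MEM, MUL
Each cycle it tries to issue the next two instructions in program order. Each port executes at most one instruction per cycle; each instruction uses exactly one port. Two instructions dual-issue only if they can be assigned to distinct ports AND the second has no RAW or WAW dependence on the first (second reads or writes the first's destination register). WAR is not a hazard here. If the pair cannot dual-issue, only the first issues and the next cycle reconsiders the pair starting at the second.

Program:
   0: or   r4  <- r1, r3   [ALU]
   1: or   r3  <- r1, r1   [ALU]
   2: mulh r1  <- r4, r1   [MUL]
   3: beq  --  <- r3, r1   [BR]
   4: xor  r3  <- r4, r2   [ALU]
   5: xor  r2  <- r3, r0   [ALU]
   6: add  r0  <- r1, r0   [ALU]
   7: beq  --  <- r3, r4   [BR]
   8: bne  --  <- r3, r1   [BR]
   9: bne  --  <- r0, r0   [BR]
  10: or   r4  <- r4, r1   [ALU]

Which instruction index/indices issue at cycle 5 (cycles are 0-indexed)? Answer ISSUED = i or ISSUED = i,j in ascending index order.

ISSUED = 8

c0: i0/i1 or or  2-wide
c1: i2 mulh  RAW r1
c2: i3/i4 beq xor  2-wide
c3: i5/i6 xor add  2-wide
c4: i7 beq  no-port BR/BR
c5: i8 bne  no-port BR/BR
c6: i9/i10 bne or  2-wide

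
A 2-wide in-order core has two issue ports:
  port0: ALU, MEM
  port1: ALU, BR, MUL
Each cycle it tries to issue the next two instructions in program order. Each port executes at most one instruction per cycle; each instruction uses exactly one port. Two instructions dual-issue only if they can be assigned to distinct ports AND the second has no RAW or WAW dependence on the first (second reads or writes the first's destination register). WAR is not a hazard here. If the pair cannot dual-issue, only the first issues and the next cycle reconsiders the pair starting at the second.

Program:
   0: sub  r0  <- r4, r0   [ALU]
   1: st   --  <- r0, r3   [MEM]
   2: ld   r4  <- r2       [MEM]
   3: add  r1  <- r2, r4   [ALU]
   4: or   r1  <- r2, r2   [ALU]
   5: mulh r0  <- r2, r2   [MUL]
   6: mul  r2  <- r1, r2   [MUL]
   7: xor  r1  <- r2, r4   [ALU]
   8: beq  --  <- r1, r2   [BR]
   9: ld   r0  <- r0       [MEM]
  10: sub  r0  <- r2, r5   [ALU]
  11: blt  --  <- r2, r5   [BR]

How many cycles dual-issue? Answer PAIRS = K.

#0 head=0: sub.ALU i0 RAW r0
#1 head=1: st.MEM i1 no-port MEM/MEM
#2 head=2: ld.MEM i2 RAW r4
#3 head=3: add.ALU i3 WAW r1
#4 head=4: or.ALU/mulh.MUL i4,i5 2-wide
#5 head=6: mul.MUL i6 RAW r2
#6 head=7: xor.ALU i7 RAW r1
#7 head=8: beq.BR/ld.MEM i8,i9 2-wide
#8 head=10: sub.ALU/blt.BR i10,i11 2-wide

PAIRS = 3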